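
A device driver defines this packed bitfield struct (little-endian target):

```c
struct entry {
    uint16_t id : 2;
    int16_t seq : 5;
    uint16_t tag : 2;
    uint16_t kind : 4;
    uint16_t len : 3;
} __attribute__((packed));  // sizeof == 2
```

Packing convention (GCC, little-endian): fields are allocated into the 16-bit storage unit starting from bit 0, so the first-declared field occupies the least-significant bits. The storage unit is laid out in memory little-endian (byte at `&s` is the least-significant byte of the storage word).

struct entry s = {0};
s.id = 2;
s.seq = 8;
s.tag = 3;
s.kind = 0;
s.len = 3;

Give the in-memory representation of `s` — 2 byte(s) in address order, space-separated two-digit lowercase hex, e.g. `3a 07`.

[0+:2] id=2 & 0x3 = 0x2; word=0x0002
[2+:5] seq=8 & 0x1f = 0x8; word=0x0022
[7+:2] tag=3 & 0x3 = 0x3; word=0x01a2
[9+:4] kind=0 & 0xf = 0x0; word=0x01a2
[13+:3] len=3 & 0x7 = 0x3; word=0x61a2
word = 0x61a2 → little-endian bytes:
  [0]=0xa2  [1]=0x61

a2 61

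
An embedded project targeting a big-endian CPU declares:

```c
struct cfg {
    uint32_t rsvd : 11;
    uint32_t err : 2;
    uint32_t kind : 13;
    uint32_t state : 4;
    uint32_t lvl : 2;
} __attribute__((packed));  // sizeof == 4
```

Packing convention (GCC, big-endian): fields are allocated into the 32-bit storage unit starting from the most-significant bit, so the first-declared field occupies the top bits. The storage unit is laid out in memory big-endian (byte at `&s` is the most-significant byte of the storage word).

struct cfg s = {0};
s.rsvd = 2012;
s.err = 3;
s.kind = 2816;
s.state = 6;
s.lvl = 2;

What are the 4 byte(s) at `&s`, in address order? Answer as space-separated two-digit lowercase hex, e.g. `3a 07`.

fb 9a c0 1a

[21+:11] rsvd=2012 & 0x7ff = 0x7dc; word=0xfb800000
[19+:2] err=3 & 0x3 = 0x3; word=0xfb980000
[6+:13] kind=2816 & 0x1fff = 0xb00; word=0xfb9ac000
[2+:4] state=6 & 0xf = 0x6; word=0xfb9ac018
[0+:2] lvl=2 & 0x3 = 0x2; word=0xfb9ac01a
word = 0xfb9ac01a → big-endian bytes:
  [0]=0xfb  [1]=0x9a  [2]=0xc0  [3]=0x1a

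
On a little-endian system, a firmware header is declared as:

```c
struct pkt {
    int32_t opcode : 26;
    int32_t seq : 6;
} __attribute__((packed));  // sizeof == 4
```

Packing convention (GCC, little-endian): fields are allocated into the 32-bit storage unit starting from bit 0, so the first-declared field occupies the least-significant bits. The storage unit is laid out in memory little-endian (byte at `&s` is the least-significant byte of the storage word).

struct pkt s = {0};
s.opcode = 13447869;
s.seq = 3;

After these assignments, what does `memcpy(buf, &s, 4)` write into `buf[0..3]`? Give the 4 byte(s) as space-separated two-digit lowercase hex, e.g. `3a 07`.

opcode:26 = 13447869 → 0xcd32bd << 0 → word 0x00cd32bd
seq:6 = 3 → 0x3 << 26 → word 0x0ccd32bd
word = 0x0ccd32bd → little-endian bytes:
  [0]=0xbd  [1]=0x32  [2]=0xcd  [3]=0x0c

bd 32 cd 0c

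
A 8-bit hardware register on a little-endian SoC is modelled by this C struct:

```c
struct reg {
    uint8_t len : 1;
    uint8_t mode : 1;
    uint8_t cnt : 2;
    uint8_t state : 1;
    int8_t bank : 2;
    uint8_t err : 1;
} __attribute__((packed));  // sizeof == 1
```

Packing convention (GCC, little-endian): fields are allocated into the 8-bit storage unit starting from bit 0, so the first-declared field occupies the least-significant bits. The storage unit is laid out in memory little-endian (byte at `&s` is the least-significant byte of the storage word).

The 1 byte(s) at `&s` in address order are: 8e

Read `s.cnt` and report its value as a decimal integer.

[0]=0x8e (little-endian) → word 0x8e
len [0+:1] = (word>>0) & 0x1 = 0
mode [1+:1] = (word>>1) & 0x1 = 1
cnt [2+:2] = (word>>2) & 0x3 = 3  ←
state [4+:1] = (word>>4) & 0x1 = 0
bank [5+:2] = (word>>5) & 0x3 = 0
err [7+:1] = (word>>7) & 0x1 = 1

3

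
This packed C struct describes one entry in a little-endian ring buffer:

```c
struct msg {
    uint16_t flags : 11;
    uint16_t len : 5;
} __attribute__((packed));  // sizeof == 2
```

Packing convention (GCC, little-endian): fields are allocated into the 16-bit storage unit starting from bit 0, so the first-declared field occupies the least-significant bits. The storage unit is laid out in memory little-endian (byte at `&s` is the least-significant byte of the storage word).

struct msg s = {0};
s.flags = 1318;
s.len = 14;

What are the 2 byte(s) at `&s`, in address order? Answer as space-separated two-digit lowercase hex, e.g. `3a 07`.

26 75

[0+:11] flags=1318 & 0x7ff = 0x526; word=0x0526
[11+:5] len=14 & 0x1f = 0xe; word=0x7526
word = 0x7526 → little-endian bytes:
  [0]=0x26  [1]=0x75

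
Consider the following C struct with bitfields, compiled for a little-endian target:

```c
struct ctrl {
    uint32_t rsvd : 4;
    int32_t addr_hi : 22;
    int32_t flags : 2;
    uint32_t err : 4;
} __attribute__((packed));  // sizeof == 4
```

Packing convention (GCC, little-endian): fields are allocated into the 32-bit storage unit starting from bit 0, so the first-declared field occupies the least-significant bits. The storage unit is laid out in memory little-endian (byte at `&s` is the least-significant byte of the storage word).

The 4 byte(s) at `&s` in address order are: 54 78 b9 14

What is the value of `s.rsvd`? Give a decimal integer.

4

[0]=0x54 [1]=0x78 [2]=0xb9 [3]=0x14 (little-endian) → word 0x14b97854
rsvd:4 @ bit 0 → (0x14b97854>>0)&0xf = 0x4  ←
addr_hi:22 @ bit 4 → (0x14b97854>>4)&0x3fffff = 0xb9785
flags:2 @ bit 26 → (0x14b97854>>26)&0x3 = 0x1
err:4 @ bit 28 → (0x14b97854>>28)&0xf = 0x1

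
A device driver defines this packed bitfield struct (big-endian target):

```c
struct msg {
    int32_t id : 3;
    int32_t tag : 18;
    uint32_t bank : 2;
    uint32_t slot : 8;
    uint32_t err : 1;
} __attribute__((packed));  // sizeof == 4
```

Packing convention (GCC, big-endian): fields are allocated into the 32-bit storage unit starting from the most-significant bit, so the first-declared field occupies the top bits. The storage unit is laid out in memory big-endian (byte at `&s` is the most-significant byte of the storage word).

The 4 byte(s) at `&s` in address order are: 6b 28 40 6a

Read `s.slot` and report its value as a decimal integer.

[0]=0x6b [1]=0x28 [2]=0x40 [3]=0x6a (big-endian) → word 0x6b28406a
id [29+:3] = (word>>29) & 0x7 = 3
tag [11+:18] = (word>>11) & 0x3ffff = 91400
bank [9+:2] = (word>>9) & 0x3 = 0
slot [1+:8] = (word>>1) & 0xff = 53  ←
err [0+:1] = (word>>0) & 0x1 = 0

53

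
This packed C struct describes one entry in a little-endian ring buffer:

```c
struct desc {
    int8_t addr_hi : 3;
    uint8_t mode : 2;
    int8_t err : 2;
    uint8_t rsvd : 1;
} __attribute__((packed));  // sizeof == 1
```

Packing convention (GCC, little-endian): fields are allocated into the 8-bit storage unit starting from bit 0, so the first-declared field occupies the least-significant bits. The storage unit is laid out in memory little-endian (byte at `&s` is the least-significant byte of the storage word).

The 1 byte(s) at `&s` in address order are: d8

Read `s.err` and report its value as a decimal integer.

[0]=0xd8 (little-endian) → word 0xd8
addr_hi:3 @ bit 0 → (0xd8>>0)&0x7 = 0x0
mode:2 @ bit 3 → (0xd8>>3)&0x3 = 0x3
err:2 @ bit 5 → (0xd8>>5)&0x3 = 0x2  ←
rsvd:1 @ bit 7 → (0xd8>>7)&0x1 = 0x1
err signed 2b, MSB=1: 2 - 4 = -2

-2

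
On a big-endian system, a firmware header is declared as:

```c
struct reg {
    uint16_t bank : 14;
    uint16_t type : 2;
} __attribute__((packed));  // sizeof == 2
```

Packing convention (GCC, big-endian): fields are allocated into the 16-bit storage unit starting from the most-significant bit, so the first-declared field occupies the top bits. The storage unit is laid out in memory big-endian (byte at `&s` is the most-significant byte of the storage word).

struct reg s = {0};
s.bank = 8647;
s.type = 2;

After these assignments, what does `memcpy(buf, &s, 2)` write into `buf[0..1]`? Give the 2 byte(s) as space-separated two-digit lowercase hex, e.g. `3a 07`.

bank:14 = 8647 → 0x21c7 << 2 → word 0x871c
type:2 = 2 → 0x2 << 0 → word 0x871e
word = 0x871e → big-endian bytes:
  [0]=0x87  [1]=0x1e

87 1e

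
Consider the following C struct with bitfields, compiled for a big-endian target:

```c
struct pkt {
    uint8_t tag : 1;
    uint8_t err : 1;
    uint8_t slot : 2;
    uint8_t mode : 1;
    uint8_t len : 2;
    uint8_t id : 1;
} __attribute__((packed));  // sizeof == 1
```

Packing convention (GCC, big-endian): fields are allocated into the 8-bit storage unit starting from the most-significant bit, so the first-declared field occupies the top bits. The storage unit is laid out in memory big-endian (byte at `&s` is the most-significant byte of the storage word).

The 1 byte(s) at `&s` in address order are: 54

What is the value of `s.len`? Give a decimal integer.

[0]=0x54 (big-endian) → word 0x54
tag [7+:1] = (word>>7) & 0x1 = 0
err [6+:1] = (word>>6) & 0x1 = 1
slot [4+:2] = (word>>4) & 0x3 = 1
mode [3+:1] = (word>>3) & 0x1 = 0
len [1+:2] = (word>>1) & 0x3 = 2  ←
id [0+:1] = (word>>0) & 0x1 = 0

2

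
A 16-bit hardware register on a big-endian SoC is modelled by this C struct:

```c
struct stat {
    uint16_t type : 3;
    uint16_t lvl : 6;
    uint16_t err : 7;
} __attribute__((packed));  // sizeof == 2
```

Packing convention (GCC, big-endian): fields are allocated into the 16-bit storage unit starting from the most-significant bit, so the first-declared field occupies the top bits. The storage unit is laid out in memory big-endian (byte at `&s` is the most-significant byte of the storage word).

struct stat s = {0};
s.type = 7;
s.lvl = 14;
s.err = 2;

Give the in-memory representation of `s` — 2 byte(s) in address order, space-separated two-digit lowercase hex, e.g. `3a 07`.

type (3b) val=7 bits=0x7 at bit 13: 0xe000
lvl (6b) val=14 bits=0xe at bit 7: 0xe700
err (7b) val=2 bits=0x2 at bit 0: 0xe702
word = 0xe702 → big-endian bytes:
  [0]=0xe7  [1]=0x02

e7 02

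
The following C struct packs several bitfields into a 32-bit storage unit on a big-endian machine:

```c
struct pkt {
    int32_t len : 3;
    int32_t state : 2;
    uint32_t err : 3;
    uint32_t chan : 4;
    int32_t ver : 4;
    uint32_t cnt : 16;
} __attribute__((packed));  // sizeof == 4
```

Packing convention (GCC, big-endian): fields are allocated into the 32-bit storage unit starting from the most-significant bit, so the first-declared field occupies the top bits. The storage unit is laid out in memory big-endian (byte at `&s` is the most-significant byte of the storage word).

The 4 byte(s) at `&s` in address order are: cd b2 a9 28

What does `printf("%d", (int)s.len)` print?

[0]=0xcd [1]=0xb2 [2]=0xa9 [3]=0x28 (big-endian) → word 0xcdb2a928
len [29+:3] = (word>>29) & 0x7 = 6  ←
state [27+:2] = (word>>27) & 0x3 = 1
err [24+:3] = (word>>24) & 0x7 = 5
chan [20+:4] = (word>>20) & 0xf = 11
ver [16+:4] = (word>>16) & 0xf = 2
cnt [0+:16] = (word>>0) & 0xffff = 43304
len signed 3b, MSB=1: 6 - 8 = -2

-2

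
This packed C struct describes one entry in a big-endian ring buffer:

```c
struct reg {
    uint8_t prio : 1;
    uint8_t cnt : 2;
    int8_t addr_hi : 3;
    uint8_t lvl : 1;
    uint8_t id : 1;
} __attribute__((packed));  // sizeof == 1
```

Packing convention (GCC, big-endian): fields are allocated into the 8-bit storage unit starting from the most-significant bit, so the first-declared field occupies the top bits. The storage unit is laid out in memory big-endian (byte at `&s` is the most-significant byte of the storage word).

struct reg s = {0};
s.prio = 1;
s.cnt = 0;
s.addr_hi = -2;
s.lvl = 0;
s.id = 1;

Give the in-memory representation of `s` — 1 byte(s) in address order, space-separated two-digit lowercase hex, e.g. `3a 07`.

prio (1b) val=1 bits=0x1 at bit 7: 0x80
cnt (2b) val=0 bits=0x0 at bit 5: 0x80
addr_hi (3b) val=-2 bits=0x6 at bit 2: 0x98
lvl (1b) val=0 bits=0x0 at bit 1: 0x98
id (1b) val=1 bits=0x1 at bit 0: 0x99
word = 0x99 → big-endian bytes:
  [0]=0x99

99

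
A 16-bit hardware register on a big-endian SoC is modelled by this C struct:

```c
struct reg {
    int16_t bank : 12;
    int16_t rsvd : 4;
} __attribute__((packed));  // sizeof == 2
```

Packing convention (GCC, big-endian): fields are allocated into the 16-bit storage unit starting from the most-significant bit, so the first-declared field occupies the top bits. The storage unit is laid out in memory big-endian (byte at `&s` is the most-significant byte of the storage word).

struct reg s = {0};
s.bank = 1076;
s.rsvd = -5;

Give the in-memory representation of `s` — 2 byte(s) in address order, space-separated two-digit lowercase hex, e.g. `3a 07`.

43 4b

[4+:12] bank=1076 & 0xfff = 0x434; word=0x4340
[0+:4] rsvd=-5 & 0xf = 0xb; word=0x434b
word = 0x434b → big-endian bytes:
  [0]=0x43  [1]=0x4b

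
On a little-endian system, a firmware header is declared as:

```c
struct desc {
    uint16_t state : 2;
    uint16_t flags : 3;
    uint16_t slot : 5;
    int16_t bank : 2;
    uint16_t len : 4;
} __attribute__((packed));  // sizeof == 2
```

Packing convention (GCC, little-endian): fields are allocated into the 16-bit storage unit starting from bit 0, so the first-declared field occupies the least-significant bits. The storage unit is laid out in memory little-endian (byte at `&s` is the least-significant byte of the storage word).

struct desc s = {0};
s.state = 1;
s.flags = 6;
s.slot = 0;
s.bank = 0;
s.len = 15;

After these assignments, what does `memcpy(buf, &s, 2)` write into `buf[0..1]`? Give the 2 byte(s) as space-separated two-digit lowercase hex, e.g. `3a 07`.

19 f0

[0+:2] state=1 & 0x3 = 0x1; word=0x0001
[2+:3] flags=6 & 0x7 = 0x6; word=0x0019
[5+:5] slot=0 & 0x1f = 0x0; word=0x0019
[10+:2] bank=0 & 0x3 = 0x0; word=0x0019
[12+:4] len=15 & 0xf = 0xf; word=0xf019
word = 0xf019 → little-endian bytes:
  [0]=0x19  [1]=0xf0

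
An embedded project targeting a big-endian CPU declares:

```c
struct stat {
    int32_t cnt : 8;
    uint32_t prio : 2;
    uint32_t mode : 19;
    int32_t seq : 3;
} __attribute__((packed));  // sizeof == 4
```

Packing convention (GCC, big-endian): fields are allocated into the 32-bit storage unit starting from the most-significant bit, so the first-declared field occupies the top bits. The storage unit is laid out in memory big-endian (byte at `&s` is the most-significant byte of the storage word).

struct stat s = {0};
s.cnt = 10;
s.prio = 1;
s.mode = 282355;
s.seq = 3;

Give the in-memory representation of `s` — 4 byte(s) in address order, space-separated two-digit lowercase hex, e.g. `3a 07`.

cnt:8 = 10 → 0xa << 24 → word 0x0a000000
prio:2 = 1 → 0x1 << 22 → word 0x0a400000
mode:19 = 282355 → 0x44ef3 << 3 → word 0x0a627798
seq:3 = 3 → 0x3 << 0 → word 0x0a62779b
word = 0x0a62779b → big-endian bytes:
  [0]=0x0a  [1]=0x62  [2]=0x77  [3]=0x9b

0a 62 77 9b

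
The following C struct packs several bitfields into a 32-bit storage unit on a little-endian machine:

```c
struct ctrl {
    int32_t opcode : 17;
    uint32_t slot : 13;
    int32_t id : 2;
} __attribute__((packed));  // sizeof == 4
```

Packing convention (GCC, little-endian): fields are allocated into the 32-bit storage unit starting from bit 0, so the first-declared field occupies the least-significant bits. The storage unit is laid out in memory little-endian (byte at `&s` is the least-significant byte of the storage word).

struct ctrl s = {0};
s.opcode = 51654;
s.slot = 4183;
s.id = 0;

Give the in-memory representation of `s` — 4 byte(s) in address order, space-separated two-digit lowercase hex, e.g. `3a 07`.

opcode:17 = 51654 → 0xc9c6 << 0 → word 0x0000c9c6
slot:13 = 4183 → 0x1057 << 17 → word 0x20aec9c6
id:2 = 0 → 0x0 << 30 → word 0x20aec9c6
word = 0x20aec9c6 → little-endian bytes:
  [0]=0xc6  [1]=0xc9  [2]=0xae  [3]=0x20

c6 c9 ae 20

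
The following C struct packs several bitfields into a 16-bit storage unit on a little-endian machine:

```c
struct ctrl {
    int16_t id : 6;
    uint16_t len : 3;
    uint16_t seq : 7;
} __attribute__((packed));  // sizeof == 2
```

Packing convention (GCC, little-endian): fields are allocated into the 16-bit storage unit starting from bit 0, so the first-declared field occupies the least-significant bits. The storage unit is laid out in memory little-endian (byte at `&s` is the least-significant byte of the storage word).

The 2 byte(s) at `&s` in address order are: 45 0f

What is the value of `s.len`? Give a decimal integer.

5

[0]=0x45 [1]=0x0f (little-endian) → word 0x0f45
id:6 @ bit 0 → (0x0f45>>0)&0x3f = 0x5
len:3 @ bit 6 → (0x0f45>>6)&0x7 = 0x5  ←
seq:7 @ bit 9 → (0x0f45>>9)&0x7f = 0x7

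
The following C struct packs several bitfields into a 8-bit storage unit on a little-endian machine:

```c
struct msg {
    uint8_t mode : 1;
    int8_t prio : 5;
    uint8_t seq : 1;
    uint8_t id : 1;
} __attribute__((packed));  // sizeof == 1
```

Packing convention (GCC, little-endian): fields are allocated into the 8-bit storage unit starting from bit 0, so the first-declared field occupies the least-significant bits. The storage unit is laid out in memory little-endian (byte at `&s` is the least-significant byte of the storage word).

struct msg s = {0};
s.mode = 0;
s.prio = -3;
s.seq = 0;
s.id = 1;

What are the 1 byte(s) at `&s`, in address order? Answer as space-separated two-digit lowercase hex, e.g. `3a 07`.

ba

mode:1 = 0 → 0x0 << 0 → word 0x00
prio:5 = -3 → 0x1d << 1 → word 0x3a
seq:1 = 0 → 0x0 << 6 → word 0x3a
id:1 = 1 → 0x1 << 7 → word 0xba
word = 0xba → little-endian bytes:
  [0]=0xba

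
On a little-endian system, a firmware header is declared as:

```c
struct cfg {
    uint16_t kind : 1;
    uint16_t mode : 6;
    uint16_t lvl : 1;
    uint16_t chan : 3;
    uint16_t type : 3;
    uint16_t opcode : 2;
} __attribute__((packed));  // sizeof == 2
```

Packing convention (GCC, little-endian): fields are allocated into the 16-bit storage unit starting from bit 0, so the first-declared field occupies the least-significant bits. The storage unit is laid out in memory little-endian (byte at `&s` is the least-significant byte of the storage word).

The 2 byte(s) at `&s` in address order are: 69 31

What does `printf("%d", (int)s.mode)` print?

[0]=0x69 [1]=0x31 (little-endian) → word 0x3169
kind:1 @ bit 0 → (0x3169>>0)&0x1 = 0x1
mode:6 @ bit 1 → (0x3169>>1)&0x3f = 0x34  ←
lvl:1 @ bit 7 → (0x3169>>7)&0x1 = 0x0
chan:3 @ bit 8 → (0x3169>>8)&0x7 = 0x1
type:3 @ bit 11 → (0x3169>>11)&0x7 = 0x6
opcode:2 @ bit 14 → (0x3169>>14)&0x3 = 0x0

52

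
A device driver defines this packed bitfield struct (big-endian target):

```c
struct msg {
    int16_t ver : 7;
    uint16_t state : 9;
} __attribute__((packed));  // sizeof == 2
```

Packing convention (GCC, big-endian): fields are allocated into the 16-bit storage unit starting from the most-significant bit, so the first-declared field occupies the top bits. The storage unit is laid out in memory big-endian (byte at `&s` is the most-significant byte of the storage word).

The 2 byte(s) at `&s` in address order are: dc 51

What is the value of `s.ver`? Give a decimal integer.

-18

[0]=0xdc [1]=0x51 (big-endian) → word 0xdc51
ver [9+:7] = (word>>9) & 0x7f = 110  ←
state [0+:9] = (word>>0) & 0x1ff = 81
ver signed 7b, MSB=1: 110 - 128 = -18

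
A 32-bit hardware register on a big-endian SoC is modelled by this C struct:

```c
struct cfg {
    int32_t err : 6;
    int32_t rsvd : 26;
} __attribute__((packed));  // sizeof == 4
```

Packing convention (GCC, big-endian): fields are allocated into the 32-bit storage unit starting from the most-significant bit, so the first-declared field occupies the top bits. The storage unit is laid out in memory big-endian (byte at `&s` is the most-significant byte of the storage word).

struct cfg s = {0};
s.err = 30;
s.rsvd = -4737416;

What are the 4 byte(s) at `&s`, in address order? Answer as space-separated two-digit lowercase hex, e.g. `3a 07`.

[26+:6] err=30 & 0x3f = 0x1e; word=0x78000000
[0+:26] rsvd=-4737416 & 0x3ffffff = 0x3b7b678; word=0x7bb7b678
word = 0x7bb7b678 → big-endian bytes:
  [0]=0x7b  [1]=0xb7  [2]=0xb6  [3]=0x78

7b b7 b6 78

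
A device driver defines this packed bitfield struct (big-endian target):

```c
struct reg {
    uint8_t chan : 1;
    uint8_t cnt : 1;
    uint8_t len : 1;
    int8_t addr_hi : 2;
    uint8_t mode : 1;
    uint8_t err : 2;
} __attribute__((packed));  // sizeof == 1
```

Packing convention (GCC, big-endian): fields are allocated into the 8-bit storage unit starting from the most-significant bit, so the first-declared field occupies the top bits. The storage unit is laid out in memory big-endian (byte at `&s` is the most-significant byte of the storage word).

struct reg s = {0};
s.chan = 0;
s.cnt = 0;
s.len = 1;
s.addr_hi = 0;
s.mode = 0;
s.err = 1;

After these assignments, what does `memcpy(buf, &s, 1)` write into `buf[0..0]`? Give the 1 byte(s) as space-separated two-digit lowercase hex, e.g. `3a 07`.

21

chan (1b) val=0 bits=0x0 at bit 7: 0x00
cnt (1b) val=0 bits=0x0 at bit 6: 0x00
len (1b) val=1 bits=0x1 at bit 5: 0x20
addr_hi (2b) val=0 bits=0x0 at bit 3: 0x20
mode (1b) val=0 bits=0x0 at bit 2: 0x20
err (2b) val=1 bits=0x1 at bit 0: 0x21
word = 0x21 → big-endian bytes:
  [0]=0x21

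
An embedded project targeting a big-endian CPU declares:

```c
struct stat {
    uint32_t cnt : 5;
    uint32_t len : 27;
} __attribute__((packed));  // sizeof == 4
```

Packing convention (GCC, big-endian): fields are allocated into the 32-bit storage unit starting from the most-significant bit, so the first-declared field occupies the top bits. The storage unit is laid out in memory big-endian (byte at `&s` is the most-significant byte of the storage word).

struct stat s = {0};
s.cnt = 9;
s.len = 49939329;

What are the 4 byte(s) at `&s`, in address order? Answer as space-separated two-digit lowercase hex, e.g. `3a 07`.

4a fa 03 81

cnt:5 = 9 → 0x9 << 27 → word 0x48000000
len:27 = 49939329 → 0x2fa0381 << 0 → word 0x4afa0381
word = 0x4afa0381 → big-endian bytes:
  [0]=0x4a  [1]=0xfa  [2]=0x03  [3]=0x81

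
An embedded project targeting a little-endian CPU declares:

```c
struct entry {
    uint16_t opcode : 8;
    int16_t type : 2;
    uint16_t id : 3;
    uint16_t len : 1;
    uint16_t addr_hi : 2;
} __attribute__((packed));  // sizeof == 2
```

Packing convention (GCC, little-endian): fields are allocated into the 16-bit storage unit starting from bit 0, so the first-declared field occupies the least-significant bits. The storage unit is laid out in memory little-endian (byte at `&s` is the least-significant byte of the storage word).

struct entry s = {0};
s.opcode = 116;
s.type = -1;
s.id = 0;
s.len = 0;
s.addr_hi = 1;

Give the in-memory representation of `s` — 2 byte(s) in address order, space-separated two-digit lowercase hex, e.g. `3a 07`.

[0+:8] opcode=116 & 0xff = 0x74; word=0x0074
[8+:2] type=-1 & 0x3 = 0x3; word=0x0374
[10+:3] id=0 & 0x7 = 0x0; word=0x0374
[13+:1] len=0 & 0x1 = 0x0; word=0x0374
[14+:2] addr_hi=1 & 0x3 = 0x1; word=0x4374
word = 0x4374 → little-endian bytes:
  [0]=0x74  [1]=0x43

74 43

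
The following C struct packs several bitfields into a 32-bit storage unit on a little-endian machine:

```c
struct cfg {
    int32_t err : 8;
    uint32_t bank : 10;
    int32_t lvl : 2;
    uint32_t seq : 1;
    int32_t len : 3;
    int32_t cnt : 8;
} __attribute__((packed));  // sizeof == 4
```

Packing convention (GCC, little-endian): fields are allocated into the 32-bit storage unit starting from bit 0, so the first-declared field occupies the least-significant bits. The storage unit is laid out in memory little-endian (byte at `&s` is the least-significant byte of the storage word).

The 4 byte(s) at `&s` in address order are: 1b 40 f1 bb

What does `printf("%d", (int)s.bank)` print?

320

[0]=0x1b [1]=0x40 [2]=0xf1 [3]=0xbb (little-endian) → word 0xbbf1401b
err [0+:8] = (word>>0) & 0xff = 27
bank [8+:10] = (word>>8) & 0x3ff = 320  ←
lvl [18+:2] = (word>>18) & 0x3 = 0
seq [20+:1] = (word>>20) & 0x1 = 1
len [21+:3] = (word>>21) & 0x7 = 7
cnt [24+:8] = (word>>24) & 0xff = 187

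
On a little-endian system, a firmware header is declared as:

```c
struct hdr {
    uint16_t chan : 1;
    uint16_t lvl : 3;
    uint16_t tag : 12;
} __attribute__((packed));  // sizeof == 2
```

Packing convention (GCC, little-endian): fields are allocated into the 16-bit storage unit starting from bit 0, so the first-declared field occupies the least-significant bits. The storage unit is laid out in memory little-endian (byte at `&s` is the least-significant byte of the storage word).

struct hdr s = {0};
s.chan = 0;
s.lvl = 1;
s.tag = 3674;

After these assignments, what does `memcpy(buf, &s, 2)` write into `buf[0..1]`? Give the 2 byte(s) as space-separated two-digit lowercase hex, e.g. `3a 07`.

a2 e5

chan (1b) val=0 bits=0x0 at bit 0: 0x0000
lvl (3b) val=1 bits=0x1 at bit 1: 0x0002
tag (12b) val=3674 bits=0xe5a at bit 4: 0xe5a2
word = 0xe5a2 → little-endian bytes:
  [0]=0xa2  [1]=0xe5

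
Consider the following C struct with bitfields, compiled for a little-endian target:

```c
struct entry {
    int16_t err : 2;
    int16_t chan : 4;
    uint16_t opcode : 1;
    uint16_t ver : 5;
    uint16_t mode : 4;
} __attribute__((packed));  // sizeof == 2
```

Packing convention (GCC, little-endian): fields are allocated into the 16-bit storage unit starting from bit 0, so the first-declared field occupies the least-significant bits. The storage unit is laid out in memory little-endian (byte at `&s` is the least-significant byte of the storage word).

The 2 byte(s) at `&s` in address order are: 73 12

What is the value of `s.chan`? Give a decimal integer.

[0]=0x73 [1]=0x12 (little-endian) → word 0x1273
err [0+:2] = (word>>0) & 0x3 = 3
chan [2+:4] = (word>>2) & 0xf = 12  ←
opcode [6+:1] = (word>>6) & 0x1 = 1
ver [7+:5] = (word>>7) & 0x1f = 4
mode [12+:4] = (word>>12) & 0xf = 1
chan signed 4b, MSB=1: 12 - 16 = -4

-4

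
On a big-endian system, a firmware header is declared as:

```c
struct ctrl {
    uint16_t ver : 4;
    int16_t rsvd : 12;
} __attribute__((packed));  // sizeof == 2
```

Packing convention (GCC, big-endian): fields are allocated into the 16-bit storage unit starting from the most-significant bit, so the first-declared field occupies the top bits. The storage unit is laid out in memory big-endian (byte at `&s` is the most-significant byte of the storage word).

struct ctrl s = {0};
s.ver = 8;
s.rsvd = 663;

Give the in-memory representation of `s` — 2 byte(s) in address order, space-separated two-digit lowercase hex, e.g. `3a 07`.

82 97

ver:4 = 8 → 0x8 << 12 → word 0x8000
rsvd:12 = 663 → 0x297 << 0 → word 0x8297
word = 0x8297 → big-endian bytes:
  [0]=0x82  [1]=0x97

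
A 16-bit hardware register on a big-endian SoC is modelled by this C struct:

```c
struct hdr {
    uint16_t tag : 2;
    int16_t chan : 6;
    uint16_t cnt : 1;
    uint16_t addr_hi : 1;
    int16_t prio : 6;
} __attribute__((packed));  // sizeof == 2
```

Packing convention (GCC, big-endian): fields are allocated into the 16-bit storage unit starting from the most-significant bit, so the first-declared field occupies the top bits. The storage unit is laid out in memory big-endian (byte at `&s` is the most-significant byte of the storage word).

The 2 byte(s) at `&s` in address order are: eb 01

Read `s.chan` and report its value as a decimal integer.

-21

[0]=0xeb [1]=0x01 (big-endian) → word 0xeb01
tag [14+:2] = (word>>14) & 0x3 = 3
chan [8+:6] = (word>>8) & 0x3f = 43  ←
cnt [7+:1] = (word>>7) & 0x1 = 0
addr_hi [6+:1] = (word>>6) & 0x1 = 0
prio [0+:6] = (word>>0) & 0x3f = 1
chan signed 6b, MSB=1: 43 - 64 = -21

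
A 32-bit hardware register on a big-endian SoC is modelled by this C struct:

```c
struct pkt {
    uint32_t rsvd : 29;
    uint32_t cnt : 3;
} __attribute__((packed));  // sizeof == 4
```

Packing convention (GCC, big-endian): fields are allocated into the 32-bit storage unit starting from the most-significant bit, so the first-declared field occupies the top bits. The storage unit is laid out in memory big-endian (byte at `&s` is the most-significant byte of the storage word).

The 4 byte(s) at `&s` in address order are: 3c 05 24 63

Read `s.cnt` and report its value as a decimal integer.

3

[0]=0x3c [1]=0x05 [2]=0x24 [3]=0x63 (big-endian) → word 0x3c052463
rsvd [3+:29] = (word>>3) & 0x1fffffff = 125871244
cnt [0+:3] = (word>>0) & 0x7 = 3  ←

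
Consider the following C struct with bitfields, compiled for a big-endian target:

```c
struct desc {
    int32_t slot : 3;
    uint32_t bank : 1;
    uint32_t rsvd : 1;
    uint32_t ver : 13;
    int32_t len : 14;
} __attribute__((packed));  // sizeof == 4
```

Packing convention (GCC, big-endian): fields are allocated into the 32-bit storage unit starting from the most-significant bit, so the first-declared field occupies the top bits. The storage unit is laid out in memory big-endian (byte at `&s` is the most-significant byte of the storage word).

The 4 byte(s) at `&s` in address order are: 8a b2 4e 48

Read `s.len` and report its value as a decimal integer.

3656

[0]=0x8a [1]=0xb2 [2]=0x4e [3]=0x48 (big-endian) → word 0x8ab24e48
slot:3 @ bit 29 → (0x8ab24e48>>29)&0x7 = 0x4
bank:1 @ bit 28 → (0x8ab24e48>>28)&0x1 = 0x0
rsvd:1 @ bit 27 → (0x8ab24e48>>27)&0x1 = 0x1
ver:13 @ bit 14 → (0x8ab24e48>>14)&0x1fff = 0xac9
len:14 @ bit 0 → (0x8ab24e48>>0)&0x3fff = 0xe48  ←
len signed 14b, MSB=0: value = 3656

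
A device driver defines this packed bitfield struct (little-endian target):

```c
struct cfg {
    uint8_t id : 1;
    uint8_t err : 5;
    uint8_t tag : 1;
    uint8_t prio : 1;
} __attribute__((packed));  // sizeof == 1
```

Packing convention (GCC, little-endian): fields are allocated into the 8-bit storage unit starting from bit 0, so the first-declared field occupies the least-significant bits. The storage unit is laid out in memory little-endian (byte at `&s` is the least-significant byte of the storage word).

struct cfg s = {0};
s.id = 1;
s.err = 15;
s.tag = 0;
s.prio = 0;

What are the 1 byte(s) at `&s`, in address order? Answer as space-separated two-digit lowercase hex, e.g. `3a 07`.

id (1b) val=1 bits=0x1 at bit 0: 0x01
err (5b) val=15 bits=0xf at bit 1: 0x1f
tag (1b) val=0 bits=0x0 at bit 6: 0x1f
prio (1b) val=0 bits=0x0 at bit 7: 0x1f
word = 0x1f → little-endian bytes:
  [0]=0x1f

1f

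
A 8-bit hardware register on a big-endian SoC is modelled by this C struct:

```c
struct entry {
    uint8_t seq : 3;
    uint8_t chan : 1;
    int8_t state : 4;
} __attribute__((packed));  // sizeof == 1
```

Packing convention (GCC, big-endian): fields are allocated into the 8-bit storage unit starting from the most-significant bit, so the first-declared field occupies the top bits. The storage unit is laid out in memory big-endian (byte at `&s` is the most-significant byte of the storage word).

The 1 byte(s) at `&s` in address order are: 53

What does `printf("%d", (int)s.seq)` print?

2

[0]=0x53 (big-endian) → word 0x53
seq:3 @ bit 5 → (0x53>>5)&0x7 = 0x2  ←
chan:1 @ bit 4 → (0x53>>4)&0x1 = 0x1
state:4 @ bit 0 → (0x53>>0)&0xf = 0x3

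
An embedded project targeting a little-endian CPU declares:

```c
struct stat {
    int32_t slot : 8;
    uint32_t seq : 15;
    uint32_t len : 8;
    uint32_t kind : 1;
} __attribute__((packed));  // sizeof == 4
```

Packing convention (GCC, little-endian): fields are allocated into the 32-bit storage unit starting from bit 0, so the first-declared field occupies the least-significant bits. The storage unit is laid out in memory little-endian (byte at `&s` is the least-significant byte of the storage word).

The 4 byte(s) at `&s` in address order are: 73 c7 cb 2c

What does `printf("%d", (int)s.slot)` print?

[0]=0x73 [1]=0xc7 [2]=0xcb [3]=0x2c (little-endian) → word 0x2ccbc773
slot [0+:8] = (word>>0) & 0xff = 115  ←
seq [8+:15] = (word>>8) & 0x7fff = 19399
len [23+:8] = (word>>23) & 0xff = 89
kind [31+:1] = (word>>31) & 0x1 = 0
slot signed 8b, MSB=0: value = 115

115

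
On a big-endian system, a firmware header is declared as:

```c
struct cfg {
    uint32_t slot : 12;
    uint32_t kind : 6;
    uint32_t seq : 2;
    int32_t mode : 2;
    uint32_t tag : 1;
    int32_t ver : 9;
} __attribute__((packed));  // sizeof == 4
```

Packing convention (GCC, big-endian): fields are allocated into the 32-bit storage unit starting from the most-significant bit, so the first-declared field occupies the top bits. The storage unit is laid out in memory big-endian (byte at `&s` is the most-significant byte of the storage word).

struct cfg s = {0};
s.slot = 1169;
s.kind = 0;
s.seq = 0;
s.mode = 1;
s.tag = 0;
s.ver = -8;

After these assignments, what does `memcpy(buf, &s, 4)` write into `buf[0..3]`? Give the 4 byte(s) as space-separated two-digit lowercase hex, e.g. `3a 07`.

slot:12 = 1169 → 0x491 << 20 → word 0x49100000
kind:6 = 0 → 0x0 << 14 → word 0x49100000
seq:2 = 0 → 0x0 << 12 → word 0x49100000
mode:2 = 1 → 0x1 << 10 → word 0x49100400
tag:1 = 0 → 0x0 << 9 → word 0x49100400
ver:9 = -8 → 0x1f8 << 0 → word 0x491005f8
word = 0x491005f8 → big-endian bytes:
  [0]=0x49  [1]=0x10  [2]=0x05  [3]=0xf8

49 10 05 f8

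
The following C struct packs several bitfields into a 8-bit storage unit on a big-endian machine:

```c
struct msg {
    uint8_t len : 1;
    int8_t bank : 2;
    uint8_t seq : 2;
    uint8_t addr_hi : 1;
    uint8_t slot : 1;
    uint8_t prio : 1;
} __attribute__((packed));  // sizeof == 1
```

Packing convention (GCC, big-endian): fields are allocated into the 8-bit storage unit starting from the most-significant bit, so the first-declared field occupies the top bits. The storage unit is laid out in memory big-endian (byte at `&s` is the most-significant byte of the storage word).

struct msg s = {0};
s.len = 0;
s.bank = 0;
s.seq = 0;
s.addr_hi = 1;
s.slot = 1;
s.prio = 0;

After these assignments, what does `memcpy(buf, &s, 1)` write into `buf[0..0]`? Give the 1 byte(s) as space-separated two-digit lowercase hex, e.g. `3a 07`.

len:1 = 0 → 0x0 << 7 → word 0x00
bank:2 = 0 → 0x0 << 5 → word 0x00
seq:2 = 0 → 0x0 << 3 → word 0x00
addr_hi:1 = 1 → 0x1 << 2 → word 0x04
slot:1 = 1 → 0x1 << 1 → word 0x06
prio:1 = 0 → 0x0 << 0 → word 0x06
word = 0x06 → big-endian bytes:
  [0]=0x06

06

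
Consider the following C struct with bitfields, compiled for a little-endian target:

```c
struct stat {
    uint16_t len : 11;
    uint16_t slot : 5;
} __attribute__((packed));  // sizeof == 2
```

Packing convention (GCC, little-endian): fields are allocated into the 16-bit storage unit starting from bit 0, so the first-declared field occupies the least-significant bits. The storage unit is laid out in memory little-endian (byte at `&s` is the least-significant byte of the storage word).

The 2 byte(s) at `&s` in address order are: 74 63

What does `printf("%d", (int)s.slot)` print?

[0]=0x74 [1]=0x63 (little-endian) → word 0x6374
len:11 @ bit 0 → (0x6374>>0)&0x7ff = 0x374
slot:5 @ bit 11 → (0x6374>>11)&0x1f = 0xc  ←

12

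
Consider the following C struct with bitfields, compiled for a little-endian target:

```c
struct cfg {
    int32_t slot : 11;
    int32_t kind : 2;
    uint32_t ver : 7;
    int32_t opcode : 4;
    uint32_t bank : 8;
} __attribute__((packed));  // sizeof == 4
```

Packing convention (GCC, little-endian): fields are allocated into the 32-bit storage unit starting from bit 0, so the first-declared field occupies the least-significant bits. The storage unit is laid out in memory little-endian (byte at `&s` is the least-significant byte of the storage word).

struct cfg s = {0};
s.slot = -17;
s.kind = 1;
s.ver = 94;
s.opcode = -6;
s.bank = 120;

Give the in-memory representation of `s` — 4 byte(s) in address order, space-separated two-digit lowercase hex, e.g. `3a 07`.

slot:11 = -17 → 0x7ef << 0 → word 0x000007ef
kind:2 = 1 → 0x1 << 11 → word 0x00000fef
ver:7 = 94 → 0x5e << 13 → word 0x000bcfef
opcode:4 = -6 → 0xa << 20 → word 0x00abcfef
bank:8 = 120 → 0x78 << 24 → word 0x78abcfef
word = 0x78abcfef → little-endian bytes:
  [0]=0xef  [1]=0xcf  [2]=0xab  [3]=0x78

ef cf ab 78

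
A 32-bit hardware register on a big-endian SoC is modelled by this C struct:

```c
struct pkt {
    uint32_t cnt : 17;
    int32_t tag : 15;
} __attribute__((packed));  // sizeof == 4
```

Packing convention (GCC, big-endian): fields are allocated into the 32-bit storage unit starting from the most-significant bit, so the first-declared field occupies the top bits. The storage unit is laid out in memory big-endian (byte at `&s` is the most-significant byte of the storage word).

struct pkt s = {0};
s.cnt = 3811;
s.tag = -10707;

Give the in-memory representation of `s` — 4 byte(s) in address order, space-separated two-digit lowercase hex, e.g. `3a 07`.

07 71 d6 2d

[15+:17] cnt=3811 & 0x1ffff = 0xee3; word=0x07718000
[0+:15] tag=-10707 & 0x7fff = 0x562d; word=0x0771d62d
word = 0x0771d62d → big-endian bytes:
  [0]=0x07  [1]=0x71  [2]=0xd6  [3]=0x2d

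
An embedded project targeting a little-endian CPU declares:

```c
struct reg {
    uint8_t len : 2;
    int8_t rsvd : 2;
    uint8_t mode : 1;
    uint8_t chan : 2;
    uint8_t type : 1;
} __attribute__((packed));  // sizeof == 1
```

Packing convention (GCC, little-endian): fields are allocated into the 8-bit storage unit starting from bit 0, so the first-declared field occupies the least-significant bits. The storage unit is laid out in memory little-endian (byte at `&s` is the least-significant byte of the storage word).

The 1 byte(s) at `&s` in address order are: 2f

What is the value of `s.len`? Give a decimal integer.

[0]=0x2f (little-endian) → word 0x2f
len:2 @ bit 0 → (0x2f>>0)&0x3 = 0x3  ←
rsvd:2 @ bit 2 → (0x2f>>2)&0x3 = 0x3
mode:1 @ bit 4 → (0x2f>>4)&0x1 = 0x0
chan:2 @ bit 5 → (0x2f>>5)&0x3 = 0x1
type:1 @ bit 7 → (0x2f>>7)&0x1 = 0x0

3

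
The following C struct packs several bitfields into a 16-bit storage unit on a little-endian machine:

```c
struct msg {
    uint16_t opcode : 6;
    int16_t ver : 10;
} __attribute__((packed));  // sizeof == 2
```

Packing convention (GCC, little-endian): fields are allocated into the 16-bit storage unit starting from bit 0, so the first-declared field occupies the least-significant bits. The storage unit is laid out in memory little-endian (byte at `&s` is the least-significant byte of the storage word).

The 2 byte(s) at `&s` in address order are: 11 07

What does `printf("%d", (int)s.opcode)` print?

17

[0]=0x11 [1]=0x07 (little-endian) → word 0x0711
opcode:6 @ bit 0 → (0x0711>>0)&0x3f = 0x11  ←
ver:10 @ bit 6 → (0x0711>>6)&0x3ff = 0x1c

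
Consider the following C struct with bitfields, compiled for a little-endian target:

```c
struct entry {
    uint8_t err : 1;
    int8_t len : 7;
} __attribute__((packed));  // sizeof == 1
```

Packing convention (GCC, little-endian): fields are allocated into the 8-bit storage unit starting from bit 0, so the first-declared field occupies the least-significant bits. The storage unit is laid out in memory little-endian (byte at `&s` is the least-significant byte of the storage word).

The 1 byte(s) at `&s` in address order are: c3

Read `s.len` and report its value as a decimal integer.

-31

[0]=0xc3 (little-endian) → word 0xc3
err [0+:1] = (word>>0) & 0x1 = 1
len [1+:7] = (word>>1) & 0x7f = 97  ←
len signed 7b, MSB=1: 97 - 128 = -31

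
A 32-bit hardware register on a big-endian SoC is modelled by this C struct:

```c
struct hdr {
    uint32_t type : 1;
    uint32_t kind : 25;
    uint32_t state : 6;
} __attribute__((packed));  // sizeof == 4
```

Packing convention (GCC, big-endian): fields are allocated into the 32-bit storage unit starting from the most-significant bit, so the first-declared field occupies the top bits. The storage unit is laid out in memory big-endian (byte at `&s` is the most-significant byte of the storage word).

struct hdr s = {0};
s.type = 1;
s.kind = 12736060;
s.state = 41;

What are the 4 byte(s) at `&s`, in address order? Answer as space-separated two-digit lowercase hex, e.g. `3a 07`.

type:1 = 1 → 0x1 << 31 → word 0x80000000
kind:25 = 12736060 → 0xc2563c << 6 → word 0xb0958f00
state:6 = 41 → 0x29 << 0 → word 0xb0958f29
word = 0xb0958f29 → big-endian bytes:
  [0]=0xb0  [1]=0x95  [2]=0x8f  [3]=0x29

b0 95 8f 29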